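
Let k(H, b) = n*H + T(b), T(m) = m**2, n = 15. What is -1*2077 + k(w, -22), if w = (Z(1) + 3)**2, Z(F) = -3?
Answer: -1593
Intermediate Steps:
w = 0 (w = (-3 + 3)**2 = 0**2 = 0)
k(H, b) = b**2 + 15*H (k(H, b) = 15*H + b**2 = b**2 + 15*H)
-1*2077 + k(w, -22) = -1*2077 + ((-22)**2 + 15*0) = -2077 + (484 + 0) = -2077 + 484 = -1593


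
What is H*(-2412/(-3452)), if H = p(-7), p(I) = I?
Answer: -4221/863 ≈ -4.8911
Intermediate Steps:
H = -7
H*(-2412/(-3452)) = -(-16884)/(-3452) = -(-16884)*(-1)/3452 = -7*603/863 = -4221/863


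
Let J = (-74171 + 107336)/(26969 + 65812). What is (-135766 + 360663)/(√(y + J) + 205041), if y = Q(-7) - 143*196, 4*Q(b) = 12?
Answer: 475380007455093/433409325525469 - 5847322*I*√4405817110/433409325525469 ≈ 1.0968 - 0.00089551*I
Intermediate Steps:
Q(b) = 3 (Q(b) = (¼)*12 = 3)
J = 3685/10309 (J = 33165/92781 = 33165*(1/92781) = 3685/10309 ≈ 0.35745)
y = -28025 (y = 3 - 143*196 = 3 - 28028 = -28025)
(-135766 + 360663)/(√(y + J) + 205041) = (-135766 + 360663)/(√(-28025 + 3685/10309) + 205041) = 224897/(√(-288906040/10309) + 205041) = 224897/(2*I*√4405817110/793 + 205041) = 224897/(205041 + 2*I*√4405817110/793)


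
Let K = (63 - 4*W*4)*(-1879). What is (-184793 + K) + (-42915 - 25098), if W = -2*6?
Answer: -731951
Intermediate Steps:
W = -12
K = -479145 (K = (63 - 4*(-12)*4)*(-1879) = (63 + 48*4)*(-1879) = (63 + 192)*(-1879) = 255*(-1879) = -479145)
(-184793 + K) + (-42915 - 25098) = (-184793 - 479145) + (-42915 - 25098) = -663938 - 68013 = -731951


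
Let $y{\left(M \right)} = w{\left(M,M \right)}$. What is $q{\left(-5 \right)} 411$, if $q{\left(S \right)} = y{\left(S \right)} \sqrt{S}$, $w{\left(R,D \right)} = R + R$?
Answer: $- 4110 i \sqrt{5} \approx - 9190.2 i$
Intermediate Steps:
$w{\left(R,D \right)} = 2 R$
$y{\left(M \right)} = 2 M$
$q{\left(S \right)} = 2 S^{\frac{3}{2}}$ ($q{\left(S \right)} = 2 S \sqrt{S} = 2 S^{\frac{3}{2}}$)
$q{\left(-5 \right)} 411 = 2 \left(-5\right)^{\frac{3}{2}} \cdot 411 = 2 \left(- 5 i \sqrt{5}\right) 411 = - 10 i \sqrt{5} \cdot 411 = - 4110 i \sqrt{5}$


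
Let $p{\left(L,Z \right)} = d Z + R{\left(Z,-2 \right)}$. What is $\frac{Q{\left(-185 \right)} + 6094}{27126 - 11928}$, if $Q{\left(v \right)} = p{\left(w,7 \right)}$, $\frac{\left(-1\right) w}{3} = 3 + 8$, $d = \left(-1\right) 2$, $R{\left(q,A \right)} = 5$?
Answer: $\frac{6085}{15198} \approx 0.40038$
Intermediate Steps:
$d = -2$
$w = -33$ ($w = - 3 \left(3 + 8\right) = \left(-3\right) 11 = -33$)
$p{\left(L,Z \right)} = 5 - 2 Z$ ($p{\left(L,Z \right)} = - 2 Z + 5 = 5 - 2 Z$)
$Q{\left(v \right)} = -9$ ($Q{\left(v \right)} = 5 - 14 = -9$)
$\frac{Q{\left(-185 \right)} + 6094}{27126 - 11928} = \frac{-9 + 6094}{27126 - 11928} = \frac{6085}{15198}$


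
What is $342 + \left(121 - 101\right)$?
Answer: $362$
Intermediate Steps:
$342 + \left(121 - 101\right) = 342 + 20 = 362$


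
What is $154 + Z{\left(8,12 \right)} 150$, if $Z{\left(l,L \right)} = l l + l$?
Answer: $10954$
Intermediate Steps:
$Z{\left(l,L \right)} = l + l^{2}$ ($Z{\left(l,L \right)} = l^{2} + l = l + l^{2}$)
$154 + Z{\left(8,12 \right)} 150 = 154 + 8 \left(1 + 8\right) 150 = 154 + 8 \cdot 9 \cdot 150 = 154 + 72 \cdot 150 = 154 + 10800 = 10954$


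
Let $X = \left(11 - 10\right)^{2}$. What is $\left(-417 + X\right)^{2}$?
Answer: $173056$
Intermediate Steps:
$X = 1$ ($X = 1^{2} = 1$)
$\left(-417 + X\right)^{2} = \left(-417 + 1\right)^{2} = \left(-416\right)^{2} = 173056$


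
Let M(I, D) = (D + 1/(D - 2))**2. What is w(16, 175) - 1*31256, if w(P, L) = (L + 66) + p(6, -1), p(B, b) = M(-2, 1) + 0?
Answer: -31015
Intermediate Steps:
M(I, D) = (D + 1/(-2 + D))**2
p(B, b) = 0 (p(B, b) = (1 + 1**2 - 2*1)**2/(-2 + 1)**2 + 0 = (1 + 1 - 2)**2/(-1)**2 + 0 = 1*0**2 + 0 = 1*0 + 0 = 0 + 0 = 0)
w(P, L) = 66 + L (w(P, L) = (L + 66) + 0 = (66 + L) + 0 = 66 + L)
w(16, 175) - 1*31256 = (66 + 175) - 1*31256 = 241 - 31256 = -31015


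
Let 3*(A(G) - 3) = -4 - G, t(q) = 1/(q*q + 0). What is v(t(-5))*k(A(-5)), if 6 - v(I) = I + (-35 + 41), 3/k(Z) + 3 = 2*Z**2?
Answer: -27/4325 ≈ -0.0062428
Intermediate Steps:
t(q) = q**(-2) (t(q) = 1/(q**2 + 0) = 1/(q**2) = q**(-2))
A(G) = 5/3 - G/3 (A(G) = 3 + (-4 - G)/3 = 3 + (-4/3 - G/3) = 5/3 - G/3)
k(Z) = 3/(-3 + 2*Z**2)
v(I) = -I (v(I) = 6 - (I + (-35 + 41)) = 6 - (I + 6) = 6 - (6 + I) = 6 + (-6 - I) = -I)
v(t(-5))*k(A(-5)) = (-1/(-5)**2)*(3/(-3 + 2*(5/3 - 1/3*(-5))**2)) = (-1*1/25)*(3/(-3 + 2*(5/3 + 5/3)**2)) = -3/(25*(-3 + 2*(10/3)**2)) = -3/(25*(-3 + 2*(100/9))) = -3/(25*(-3 + 200/9)) = -3/(25*173/9) = -3*9/(25*173) = -1/25*27/173 = -27/4325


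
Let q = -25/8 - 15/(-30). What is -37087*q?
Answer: 778827/8 ≈ 97353.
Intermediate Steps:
q = -21/8 (q = -25*⅛ - 15*(-1/30) = -25/8 + ½ = -21/8 ≈ -2.6250)
-37087*q = -37087*(-21/8) = 778827/8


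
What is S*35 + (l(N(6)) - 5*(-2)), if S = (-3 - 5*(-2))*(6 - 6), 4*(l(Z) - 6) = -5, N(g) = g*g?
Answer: 59/4 ≈ 14.750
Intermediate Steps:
N(g) = g²
l(Z) = 19/4 (l(Z) = 6 + (¼)*(-5) = 6 - 5/4 = 19/4)
S = 0 (S = (-3 + 10)*0 = 7*0 = 0)
S*35 + (l(N(6)) - 5*(-2)) = 0*35 + (19/4 - 5*(-2)) = 0 + (19/4 + 10) = 0 + 59/4 = 59/4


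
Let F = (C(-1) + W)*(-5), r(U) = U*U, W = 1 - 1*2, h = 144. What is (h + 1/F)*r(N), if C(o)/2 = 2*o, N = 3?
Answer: 32409/25 ≈ 1296.4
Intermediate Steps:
C(o) = 4*o (C(o) = 2*(2*o) = 4*o)
W = -1 (W = 1 - 2 = -1)
r(U) = U**2
F = 25 (F = (4*(-1) - 1)*(-5) = (-4 - 1)*(-5) = -5*(-5) = 25)
(h + 1/F)*r(N) = (144 + 1/25)*3**2 = (144 + 1/25)*9 = (3601/25)*9 = 32409/25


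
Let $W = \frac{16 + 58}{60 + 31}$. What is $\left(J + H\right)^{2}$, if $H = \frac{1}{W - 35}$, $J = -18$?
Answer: $\frac{3145975921}{9678321} \approx 325.05$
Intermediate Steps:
$W = \frac{74}{91} \approx 0.81319$
$H = - \frac{91}{3111}$ ($H = \frac{1}{\frac{74}{91} - 35} = \frac{1}{- \frac{3111}{91}} = - \frac{91}{3111} \approx -0.029251$)
$\left(J + H\right)^{2} = \left(-18 - \frac{91}{3111}\right)^{2} = \left(- \frac{56089}{3111}\right)^{2} = \frac{3145975921}{9678321}$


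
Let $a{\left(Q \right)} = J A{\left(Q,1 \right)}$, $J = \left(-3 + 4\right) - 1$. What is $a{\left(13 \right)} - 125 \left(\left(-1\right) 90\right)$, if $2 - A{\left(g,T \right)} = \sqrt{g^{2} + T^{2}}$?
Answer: $11250$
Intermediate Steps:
$J = 0$ ($J = 1 - 1 = 0$)
$A{\left(g,T \right)} = 2 - \sqrt{T^{2} + g^{2}}$ ($A{\left(g,T \right)} = 2 - \sqrt{g^{2} + T^{2}} = 2 - \sqrt{T^{2} + g^{2}}$)
$a{\left(Q \right)} = 0$ ($a{\left(Q \right)} = 0 \left(2 - \sqrt{1^{2} + Q^{2}}\right) = 0 \left(2 - \sqrt{1 + Q^{2}}\right) = 0$)
$a{\left(13 \right)} - 125 \left(\left(-1\right) 90\right) = 0 - 125 \left(\left(-1\right) 90\right) = 0 - -11250 = 0 + 11250 = 11250$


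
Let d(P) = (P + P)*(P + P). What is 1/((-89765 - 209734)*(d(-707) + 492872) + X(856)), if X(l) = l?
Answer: -1/746431772876 ≈ -1.3397e-12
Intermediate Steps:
d(P) = 4*P² (d(P) = (2*P)*(2*P) = 4*P²)
1/((-89765 - 209734)*(d(-707) + 492872) + X(856)) = 1/((-89765 - 209734)*(4*(-707)² + 492872) + 856) = 1/(-299499*(4*499849 + 492872) + 856) = 1/(-299499*(1999396 + 492872) + 856) = 1/(-299499*2492268 + 856) = 1/(-746431773732 + 856) = 1/(-746431772876) = -1/746431772876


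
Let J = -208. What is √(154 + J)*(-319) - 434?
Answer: -434 - 957*I*√6 ≈ -434.0 - 2344.2*I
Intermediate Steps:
√(154 + J)*(-319) - 434 = √(154 - 208)*(-319) - 434 = √(-54)*(-319) - 434 = (3*I*√6)*(-319) - 434 = -957*I*√6 - 434 = -434 - 957*I*√6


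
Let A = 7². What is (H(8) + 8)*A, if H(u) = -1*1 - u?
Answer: -49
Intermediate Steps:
H(u) = -1 - u
A = 49
(H(8) + 8)*A = ((-1 - 1*8) + 8)*49 = ((-1 - 8) + 8)*49 = (-9 + 8)*49 = -1*49 = -49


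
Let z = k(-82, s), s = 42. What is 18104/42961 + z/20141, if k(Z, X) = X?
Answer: 366437026/865277501 ≈ 0.42349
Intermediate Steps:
z = 42
18104/42961 + z/20141 = 18104/42961 + 42/20141 = 366437026/865277501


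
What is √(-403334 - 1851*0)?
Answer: I*√403334 ≈ 635.09*I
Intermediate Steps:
√(-403334 - 1851*0) = √(-403334 + 0) = √(-403334) = I*√403334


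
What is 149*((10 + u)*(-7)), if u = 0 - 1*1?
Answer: -9387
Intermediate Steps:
u = -1 (u = 0 - 1 = -1)
149*((10 + u)*(-7)) = 149*((10 - 1)*(-7)) = 149*(9*(-7)) = 149*(-63) = -9387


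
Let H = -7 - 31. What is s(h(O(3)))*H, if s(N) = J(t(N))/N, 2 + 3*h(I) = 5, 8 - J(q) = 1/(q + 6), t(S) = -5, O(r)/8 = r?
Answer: -266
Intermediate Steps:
H = -38
O(r) = 8*r
J(q) = 8 - 1/(6 + q) (J(q) = 8 - 1/(q + 6) = 8 - 1/(6 + q))
h(I) = 1 (h(I) = -2/3 + (1/3)*5 = -2/3 + 5/3 = 1)
s(N) = 7/N (s(N) = ((47 + 8*(-5))/(6 - 5))/N = ((47 - 40)/1)/N = (1*7)/N = 7/N)
s(h(O(3)))*H = (7/1)*(-38) = (7*1)*(-38) = 7*(-38) = -266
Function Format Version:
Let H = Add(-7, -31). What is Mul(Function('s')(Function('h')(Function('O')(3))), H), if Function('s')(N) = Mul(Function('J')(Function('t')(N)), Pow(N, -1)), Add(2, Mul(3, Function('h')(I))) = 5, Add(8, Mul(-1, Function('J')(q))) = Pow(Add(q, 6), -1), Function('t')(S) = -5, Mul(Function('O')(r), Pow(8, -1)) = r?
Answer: -266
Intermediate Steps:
H = -38
Function('O')(r) = Mul(8, r)
Function('J')(q) = Add(8, Mul(-1, Pow(Add(6, q), -1))) (Function('J')(q) = Add(8, Mul(-1, Pow(Add(q, 6), -1))) = Add(8, Mul(-1, Pow(Add(6, q), -1))))
Function('h')(I) = 1 (Function('h')(I) = Add(Rational(-2, 3), Mul(Rational(1, 3), 5)) = Add(Rational(-2, 3), Rational(5, 3)) = 1)
Function('s')(N) = Mul(7, Pow(N, -1)) (Function('s')(N) = Mul(Mul(Pow(Add(6, -5), -1), Add(47, Mul(8, -5))), Pow(N, -1)) = Mul(Mul(Pow(1, -1), Add(47, -40)), Pow(N, -1)) = Mul(Mul(1, 7), Pow(N, -1)) = Mul(7, Pow(N, -1)))
Mul(Function('s')(Function('h')(Function('O')(3))), H) = Mul(Mul(7, Pow(1, -1)), -38) = Mul(Mul(7, 1), -38) = Mul(7, -38) = -266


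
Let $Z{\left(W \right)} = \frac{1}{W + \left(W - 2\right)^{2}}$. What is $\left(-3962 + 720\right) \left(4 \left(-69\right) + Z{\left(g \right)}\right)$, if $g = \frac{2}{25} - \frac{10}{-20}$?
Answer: $\frac{5799989872}{6491} \approx 8.9354 \cdot 10^{5}$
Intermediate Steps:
$g = \frac{29}{50}$ ($g = 2 \cdot \frac{1}{25} - - \frac{1}{2} = \frac{2}{25} + \frac{1}{2} = \frac{29}{50} \approx 0.58$)
$Z{\left(W \right)} = \frac{1}{W + \left(-2 + W\right)^{2}}$
$\left(-3962 + 720\right) \left(4 \left(-69\right) + Z{\left(g \right)}\right) = \left(-3962 + 720\right) \left(4 \left(-69\right) + \frac{1}{\frac{29}{50} + \left(-2 + \frac{29}{50}\right)^{2}}\right) = - 3242 \left(-276 + \frac{1}{\frac{29}{50} + \left(- \frac{71}{50}\right)^{2}}\right) = - 3242 \left(-276 + \frac{1}{\frac{29}{50} + \frac{5041}{2500}}\right) = - 3242 \left(-276 + \frac{1}{\frac{6491}{2500}}\right) = - 3242 \left(-276 + \frac{2500}{6491}\right) = \left(-3242\right) \left(- \frac{1789016}{6491}\right) = \frac{5799989872}{6491}$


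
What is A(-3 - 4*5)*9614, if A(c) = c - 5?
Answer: -269192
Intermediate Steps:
A(c) = -5 + c
A(-3 - 4*5)*9614 = (-5 + (-3 - 4*5))*9614 = (-5 + (-3 - 1*20))*9614 = (-5 + (-3 - 20))*9614 = (-5 - 23)*9614 = -28*9614 = -269192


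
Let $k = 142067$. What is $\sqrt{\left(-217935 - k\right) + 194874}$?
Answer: $2 i \sqrt{41282} \approx 406.36 i$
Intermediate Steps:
$\sqrt{\left(-217935 - k\right) + 194874} = \sqrt{\left(-217935 - 142067\right) + 194874} = \sqrt{-360002 + 194874} = \sqrt{-165128} = 2 i \sqrt{41282}$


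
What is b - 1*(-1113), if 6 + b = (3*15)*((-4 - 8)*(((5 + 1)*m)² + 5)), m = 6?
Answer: -701433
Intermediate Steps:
b = -702546 (b = -6 + (3*15)*((-4 - 8)*(((5 + 1)*6)² + 5)) = -6 + 45*(-12*((6*6)² + 5)) = -6 + 45*(-12*(36² + 5)) = -6 + 45*(-12*(1296 + 5)) = -6 + 45*(-12*1301) = -6 + 45*(-15612) = -6 - 702540 = -702546)
b - 1*(-1113) = -702546 - 1*(-1113) = -702546 + 1113 = -701433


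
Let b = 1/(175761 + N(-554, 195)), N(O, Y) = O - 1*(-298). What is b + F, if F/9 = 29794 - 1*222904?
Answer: -305025934949/175505 ≈ -1.7380e+6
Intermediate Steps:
N(O, Y) = 298 + O (N(O, Y) = O + 298 = 298 + O)
F = -1737990 (F = 9*(29794 - 1*222904) = 9*(29794 - 222904) = 9*(-193110) = -1737990)
b = 1/175505 (b = 1/(175761 + (298 - 554)) = 1/(175761 - 256) = 1/175505 ≈ 5.6978e-6)
b + F = 1/175505 - 1737990 = -305025934949/175505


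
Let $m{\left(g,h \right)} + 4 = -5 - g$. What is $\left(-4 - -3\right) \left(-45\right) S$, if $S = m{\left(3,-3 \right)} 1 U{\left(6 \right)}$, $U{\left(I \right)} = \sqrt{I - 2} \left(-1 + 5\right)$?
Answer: $-4320$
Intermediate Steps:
$U{\left(I \right)} = 4 \sqrt{-2 + I}$ ($U{\left(I \right)} = \sqrt{-2 + I} 4 = 4 \sqrt{-2 + I}$)
$m{\left(g,h \right)} = -9 - g$ ($m{\left(g,h \right)} = -4 - \left(5 + g\right) = -9 - g$)
$S = -96$ ($S = \left(-9 - 3\right) 1 \cdot 4 \sqrt{-2 + 6} = \left(-9 - 3\right) 1 \cdot 4 \sqrt{4} = \left(-12\right) 1 \cdot 4 \cdot 2 = \left(-12\right) 8 = -96$)
$\left(-4 - -3\right) \left(-45\right) S = \left(-4 - -3\right) \left(-45\right) \left(-96\right) = \left(-4 + 3\right) \left(-45\right) \left(-96\right) = \left(-1\right) \left(-45\right) \left(-96\right) = 45 \left(-96\right) = -4320$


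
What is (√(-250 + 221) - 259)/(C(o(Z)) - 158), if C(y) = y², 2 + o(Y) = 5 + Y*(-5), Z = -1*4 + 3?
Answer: 259/94 - I*√29/94 ≈ 2.7553 - 0.057289*I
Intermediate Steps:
Z = -1 (Z = -4 + 3 = -1)
o(Y) = 3 - 5*Y (o(Y) = -2 + (5 + Y*(-5)) = -2 + (5 - 5*Y) = 3 - 5*Y)
(√(-250 + 221) - 259)/(C(o(Z)) - 158) = (√(-250 + 221) - 259)/((3 - 5*(-1))² - 158) = (√(-29) - 259)/((3 + 5)² - 158) = (I*√29 - 259)/(8² - 158) = (-259 + I*√29)/(64 - 158) = (-259 + I*√29)/(-94) = (-259 + I*√29)*(-1/94) = 259/94 - I*√29/94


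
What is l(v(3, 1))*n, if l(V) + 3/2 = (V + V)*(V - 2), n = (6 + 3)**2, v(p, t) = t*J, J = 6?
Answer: 7533/2 ≈ 3766.5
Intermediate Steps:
v(p, t) = 6*t (v(p, t) = t*6 = 6*t)
n = 81 (n = 9**2 = 81)
l(V) = -3/2 + 2*V*(-2 + V) (l(V) = -3/2 + (V + V)*(V - 2) = -3/2 + (2*V)*(-2 + V) = -3/2 + 2*V*(-2 + V))
l(v(3, 1))*n = (-3/2 - 24 + 2*(6*1)**2)*81 = (-3/2 - 4*6 + 2*6**2)*81 = (-3/2 - 24 + 2*36)*81 = (-3/2 - 24 + 72)*81 = (93/2)*81 = 7533/2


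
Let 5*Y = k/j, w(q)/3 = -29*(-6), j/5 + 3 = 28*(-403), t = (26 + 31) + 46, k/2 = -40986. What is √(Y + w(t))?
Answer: 3*√184827537046/56435 ≈ 22.854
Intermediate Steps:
k = -81972 (k = 2*(-40986) = -81972)
t = 103 (t = 57 + 46 = 103)
j = -56435 (j = -15 + 5*(28*(-403)) = -15 + 5*(-11284) = -15 - 56420 = -56435)
w(q) = 522 (w(q) = 3*(-29*(-6)) = 3*174 = 522)
Y = 81972/282175 (Y = (-81972/(-56435))/5 = (-81972*(-1/56435))/5 = (⅕)*(81972/56435) = 81972/282175 ≈ 0.29050)
√(Y + w(t)) = √(81972/282175 + 522) = √(147377322/282175) = 3*√184827537046/56435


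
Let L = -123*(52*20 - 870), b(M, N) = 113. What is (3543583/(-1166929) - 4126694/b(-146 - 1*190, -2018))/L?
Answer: 963191865521/551450969814 ≈ 1.7467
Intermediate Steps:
L = -20910 (L = -123*(1040 - 870) = -123*170 = -20910)
(3543583/(-1166929) - 4126694/b(-146 - 1*190, -2018))/L = (3543583/(-1166929) - 4126694/113)/(-20910) = (3543583*(-1/1166929) - 4126694*1/113)*(-1/20910) = (-3543583/1166929 - 4126694/113)*(-1/20910) = -4815959327605/131862977*(-1/20910) = 963191865521/551450969814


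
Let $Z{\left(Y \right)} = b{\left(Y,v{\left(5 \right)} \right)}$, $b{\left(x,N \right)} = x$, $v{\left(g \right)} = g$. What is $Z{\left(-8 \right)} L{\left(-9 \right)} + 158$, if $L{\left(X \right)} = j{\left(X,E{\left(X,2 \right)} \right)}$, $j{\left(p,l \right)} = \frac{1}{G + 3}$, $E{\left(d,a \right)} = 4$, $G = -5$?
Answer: $162$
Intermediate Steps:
$j{\left(p,l \right)} = - \frac{1}{2}$ ($j{\left(p,l \right)} = \frac{1}{-5 + 3} = \frac{1}{-2} = - \frac{1}{2}$)
$L{\left(X \right)} = - \frac{1}{2}$
$Z{\left(Y \right)} = Y$
$Z{\left(-8 \right)} L{\left(-9 \right)} + 158 = \left(-8\right) \left(- \frac{1}{2}\right) + 158 = 4 + 158 = 162$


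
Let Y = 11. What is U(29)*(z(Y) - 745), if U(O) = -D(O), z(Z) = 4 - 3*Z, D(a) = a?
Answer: 22446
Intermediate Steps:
U(O) = -O
U(29)*(z(Y) - 745) = (-1*29)*((4 - 3*11) - 745) = -29*((4 - 33) - 745) = -29*(-29 - 745) = -29*(-774) = 22446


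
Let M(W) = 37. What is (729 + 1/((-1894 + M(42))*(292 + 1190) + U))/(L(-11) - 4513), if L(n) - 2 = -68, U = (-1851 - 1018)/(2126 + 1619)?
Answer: -7513453075526/47193555075421 ≈ -0.15920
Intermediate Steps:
U = -2869/3745 ≈ -0.76609
L(n) = -66 (L(n) = 2 - 68 = -66)
(729 + 1/((-1894 + M(42))*(292 + 1190) + U))/(L(-11) - 4513) = (729 + 1/((-1894 + 37)*(292 + 1190) - 2869/3745))/(-66 - 4513) = (729 + 1/(-1857*1482 - 2869/3745))/(-4579) = (729 + 1/(-2752074 - 2869/3745))*(-1/4579) = (729 + 1/(-10306519999/3745))*(-1/4579) = (729 - 3745/10306519999)*(-1/4579) = (7513453075526/10306519999)*(-1/4579) = -7513453075526/47193555075421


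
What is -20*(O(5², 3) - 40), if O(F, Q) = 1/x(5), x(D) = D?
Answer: 796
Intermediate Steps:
O(F, Q) = ⅕ (O(F, Q) = 1/5 = ⅕)
-20*(O(5², 3) - 40) = -20*(⅕ - 40) = -20*(-199/5) = 796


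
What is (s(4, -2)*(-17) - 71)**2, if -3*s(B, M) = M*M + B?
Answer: 5929/9 ≈ 658.78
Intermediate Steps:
s(B, M) = -B/3 - M**2/3 (s(B, M) = -(M*M + B)/3 = -(M**2 + B)/3 = -(B + M**2)/3 = -B/3 - M**2/3)
(s(4, -2)*(-17) - 71)**2 = ((-1/3*4 - 1/3*(-2)**2)*(-17) - 71)**2 = ((-4/3 - 1/3*4)*(-17) - 71)**2 = ((-4/3 - 4/3)*(-17) - 71)**2 = (-8/3*(-17) - 71)**2 = (136/3 - 71)**2 = (-77/3)**2 = 5929/9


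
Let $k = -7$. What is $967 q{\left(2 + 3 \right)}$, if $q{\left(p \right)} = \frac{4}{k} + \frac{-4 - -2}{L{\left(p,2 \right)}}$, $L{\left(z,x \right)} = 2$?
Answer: $- \frac{10637}{7} \approx -1519.6$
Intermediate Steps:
$q{\left(p \right)} = - \frac{11}{7}$ ($q{\left(p \right)} = \frac{4}{-7} + \frac{-4 - -2}{2} = 4 \left(- \frac{1}{7}\right) + \left(-4 + 2\right) \frac{1}{2} = - \frac{4}{7} - 1 = - \frac{11}{7}$)
$967 q{\left(2 + 3 \right)} = 967 \left(- \frac{11}{7}\right) = - \frac{10637}{7}$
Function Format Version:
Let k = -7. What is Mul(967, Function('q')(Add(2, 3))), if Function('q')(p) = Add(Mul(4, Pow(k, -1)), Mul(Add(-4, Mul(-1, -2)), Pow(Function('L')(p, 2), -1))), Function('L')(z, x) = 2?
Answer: Rational(-10637, 7) ≈ -1519.6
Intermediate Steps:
Function('q')(p) = Rational(-11, 7) (Function('q')(p) = Add(Mul(4, Pow(-7, -1)), Mul(Add(-4, Mul(-1, -2)), Pow(2, -1))) = Add(Mul(4, Rational(-1, 7)), Mul(Add(-4, 2), Rational(1, 2))) = Add(Rational(-4, 7), Mul(-2, Rational(1, 2))) = Add(Rational(-4, 7), -1) = Rational(-11, 7))
Mul(967, Function('q')(Add(2, 3))) = Mul(967, Rational(-11, 7)) = Rational(-10637, 7)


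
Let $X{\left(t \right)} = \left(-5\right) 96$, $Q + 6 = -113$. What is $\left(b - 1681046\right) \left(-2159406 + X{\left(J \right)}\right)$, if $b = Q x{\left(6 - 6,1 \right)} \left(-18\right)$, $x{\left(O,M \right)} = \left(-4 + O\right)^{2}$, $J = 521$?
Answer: $3556844107764$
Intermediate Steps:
$Q = -119$ ($Q = -6 - 113 = -119$)
$b = 34272$ ($b = - 119 \left(-4 + \left(6 - 6\right)\right)^{2} \left(-18\right) = - 119 \left(-4 + 0\right)^{2} \left(-18\right) = - 119 \left(-4\right)^{2} \left(-18\right) = \left(-119\right) 16 \left(-18\right) = \left(-1904\right) \left(-18\right) = 34272$)
$X{\left(t \right)} = -480$
$\left(b - 1681046\right) \left(-2159406 + X{\left(J \right)}\right) = \left(34272 - 1681046\right) \left(-2159406 - 480\right) = \left(-1646774\right) \left(-2159886\right) = 3556844107764$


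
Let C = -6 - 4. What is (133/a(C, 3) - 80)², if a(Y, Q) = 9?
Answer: 344569/81 ≈ 4253.9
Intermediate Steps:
C = -10
(133/a(C, 3) - 80)² = (133/9 - 80)² = (-587/9)² = 344569/81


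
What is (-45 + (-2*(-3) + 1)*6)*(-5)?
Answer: 15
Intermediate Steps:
(-45 + (-2*(-3) + 1)*6)*(-5) = (-45 + (6 + 1)*6)*(-5) = (-45 + 7*6)*(-5) = (-45 + 42)*(-5) = -3*(-5) = 15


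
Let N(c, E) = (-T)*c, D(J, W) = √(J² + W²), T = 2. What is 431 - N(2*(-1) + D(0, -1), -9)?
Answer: 429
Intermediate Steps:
N(c, E) = -2*c (N(c, E) = (-1*2)*c = -2*c)
431 - N(2*(-1) + D(0, -1), -9) = 431 - (-2)*(2*(-1) + √(0² + (-1)²)) = 431 - (-2)*(-2 + √(0 + 1)) = 431 - (-2)*(-2 + √1) = 431 - (-2)*(-2 + 1) = 431 - (-2)*(-1) = 431 - 1*2 = 431 - 2 = 429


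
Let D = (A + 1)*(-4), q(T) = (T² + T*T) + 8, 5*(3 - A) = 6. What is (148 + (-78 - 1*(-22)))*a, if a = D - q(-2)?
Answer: -12512/5 ≈ -2502.4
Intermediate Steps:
A = 9/5 (A = 3 - ⅕*6 = 3 - 6/5 = 9/5 ≈ 1.8000)
q(T) = 8 + 2*T² (q(T) = (T² + T²) + 8 = 2*T² + 8 = 8 + 2*T²)
D = -56/5 (D = (9/5 + 1)*(-4) = (14/5)*(-4) = -56/5 ≈ -11.200)
a = -136/5 (a = -56/5 - (8 + 2*(-2)²) = -56/5 - (8 + 2*4) = -56/5 - (8 + 8) = -56/5 - 1*16 = -56/5 - 16 = -136/5 ≈ -27.200)
(148 + (-78 - 1*(-22)))*a = (148 + (-78 - 1*(-22)))*(-136/5) = (148 + (-78 + 22))*(-136/5) = (148 - 56)*(-136/5) = 92*(-136/5) = -12512/5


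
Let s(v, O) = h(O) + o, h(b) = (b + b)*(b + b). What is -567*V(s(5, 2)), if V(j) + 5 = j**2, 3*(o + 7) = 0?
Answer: -43092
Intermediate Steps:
o = -7 (o = -7 + (1/3)*0 = -7 + 0 = -7)
h(b) = 4*b**2 (h(b) = (2*b)*(2*b) = 4*b**2)
s(v, O) = -7 + 4*O**2 (s(v, O) = 4*O**2 - 7 = -7 + 4*O**2)
V(j) = -5 + j**2
-567*V(s(5, 2)) = -567*(-5 + (-7 + 4*2**2)**2) = -567*(-5 + (-7 + 4*4)**2) = -567*(-5 + (-7 + 16)**2) = -567*(-5 + 9**2) = -567*(-5 + 81) = -567*76 = -43092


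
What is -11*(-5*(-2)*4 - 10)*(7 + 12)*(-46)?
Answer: 288420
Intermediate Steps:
-11*(-5*(-2)*4 - 10)*(7 + 12)*(-46) = -11*(10*4 - 10)*19*(-46) = -11*(40 - 10)*19*(-46) = -330*19*(-46) = -11*570*(-46) = -6270*(-46) = 288420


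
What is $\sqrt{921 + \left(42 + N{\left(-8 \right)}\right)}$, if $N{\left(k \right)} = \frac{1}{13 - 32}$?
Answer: $\frac{2 \sqrt{86906}}{19} \approx 31.031$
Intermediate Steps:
$N{\left(k \right)} = - \frac{1}{19}$ ($N{\left(k \right)} = \frac{1}{-19} = - \frac{1}{19}$)
$\sqrt{921 + \left(42 + N{\left(-8 \right)}\right)} = \sqrt{921 + \left(42 - \frac{1}{19}\right)} = \sqrt{921 + \frac{797}{19}} = \sqrt{\frac{18296}{19}} = \frac{2 \sqrt{86906}}{19}$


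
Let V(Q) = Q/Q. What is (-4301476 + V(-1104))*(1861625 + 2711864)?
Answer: -19672748596275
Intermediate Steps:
V(Q) = 1
(-4301476 + V(-1104))*(1861625 + 2711864) = (-4301476 + 1)*(1861625 + 2711864) = -4301475*4573489 = -19672748596275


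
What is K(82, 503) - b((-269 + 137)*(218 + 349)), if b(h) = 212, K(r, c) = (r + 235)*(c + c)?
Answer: 318690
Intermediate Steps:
K(r, c) = 2*c*(235 + r) (K(r, c) = (235 + r)*(2*c) = 2*c*(235 + r))
K(82, 503) - b((-269 + 137)*(218 + 349)) = 2*503*(235 + 82) - 1*212 = 2*503*317 - 212 = 318902 - 212 = 318690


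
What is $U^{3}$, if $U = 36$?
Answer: $46656$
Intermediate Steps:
$U^{3} = 36^{3} = 46656$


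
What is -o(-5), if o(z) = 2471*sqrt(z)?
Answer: -2471*I*sqrt(5) ≈ -5525.3*I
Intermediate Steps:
-o(-5) = -2471*sqrt(-5) = -2471*I*sqrt(5)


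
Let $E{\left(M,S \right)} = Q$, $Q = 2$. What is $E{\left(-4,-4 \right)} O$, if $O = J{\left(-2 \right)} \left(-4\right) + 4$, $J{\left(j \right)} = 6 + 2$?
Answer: $-56$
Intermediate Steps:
$J{\left(j \right)} = 8$
$E{\left(M,S \right)} = 2$
$O = -28$ ($O = 8 \left(-4\right) + 4 = -32 + 4 = -28$)
$E{\left(-4,-4 \right)} O = 2 \left(-28\right) = -56$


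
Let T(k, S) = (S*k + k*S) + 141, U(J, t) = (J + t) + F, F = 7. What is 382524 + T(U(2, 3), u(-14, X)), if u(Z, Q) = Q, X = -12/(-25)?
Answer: 9566913/25 ≈ 3.8268e+5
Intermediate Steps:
X = 12/25 (X = -12*(-1/25) = 12/25 ≈ 0.48000)
U(J, t) = 7 + J + t (U(J, t) = (J + t) + 7 = 7 + J + t)
T(k, S) = 141 + 2*S*k (T(k, S) = (S*k + S*k) + 141 = 2*S*k + 141 = 141 + 2*S*k)
382524 + T(U(2, 3), u(-14, X)) = 382524 + (141 + 2*(12/25)*(7 + 2 + 3)) = 382524 + (141 + 2*(12/25)*12) = 382524 + (141 + 288/25) = 382524 + 3813/25 = 9566913/25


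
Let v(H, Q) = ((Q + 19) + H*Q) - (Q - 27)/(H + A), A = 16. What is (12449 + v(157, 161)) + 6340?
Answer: 7654424/173 ≈ 44245.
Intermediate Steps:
v(H, Q) = 19 + Q + H*Q - (-27 + Q)/(16 + H) (v(H, Q) = ((Q + 19) + H*Q) - (Q - 27)/(H + 16) = ((19 + Q) + H*Q) - (-27 + Q)/(16 + H) = (19 + Q + H*Q) - (-27 + Q)/(16 + H) = 19 + Q + H*Q - (-27 + Q)/(16 + H))
(12449 + v(157, 161)) + 6340 = (12449 + (331 + 15*161 + 19*157 + 161*157**2 + 17*157*161)/(16 + 157)) + 6340 = (12449 + (331 + 2415 + 2983 + 161*24649 + 429709)/173) + 6340 = (12449 + (331 + 2415 + 2983 + 3968489 + 429709)/173) + 6340 = (12449 + (1/173)*4403927) + 6340 = (12449 + 4403927/173) + 6340 = 6557604/173 + 6340 = 7654424/173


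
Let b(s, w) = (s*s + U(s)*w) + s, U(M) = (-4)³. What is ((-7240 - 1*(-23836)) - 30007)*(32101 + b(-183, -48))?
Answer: -918371869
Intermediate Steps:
U(M) = -64
b(s, w) = s + s² - 64*w (b(s, w) = (s*s - 64*w) + s = (s² - 64*w) + s = s + s² - 64*w)
((-7240 - 1*(-23836)) - 30007)*(32101 + b(-183, -48)) = ((-7240 - 1*(-23836)) - 30007)*(32101 + (-183 + (-183)² - 64*(-48))) = ((-7240 + 23836) - 30007)*(32101 + (-183 + 33489 + 3072)) = (16596 - 30007)*(32101 + 36378) = -13411*68479 = -918371869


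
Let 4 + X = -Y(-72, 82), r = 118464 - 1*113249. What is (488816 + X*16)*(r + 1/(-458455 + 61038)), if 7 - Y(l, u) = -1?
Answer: 1012687729656096/397417 ≈ 2.5482e+9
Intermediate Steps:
Y(l, u) = 8 (Y(l, u) = 7 - 1*(-1) = 7 + 1 = 8)
r = 5215 (r = 118464 - 113249 = 5215)
X = -12 (X = -4 - 1*8 = -4 - 8 = -12)
(488816 + X*16)*(r + 1/(-458455 + 61038)) = (488816 - 12*16)*(5215 + 1/(-458455 + 61038)) = (488816 - 192)*(5215 + 1/(-397417)) = 488624*(5215 - 1/397417) = 488624*(2072529654/397417) = 1012687729656096/397417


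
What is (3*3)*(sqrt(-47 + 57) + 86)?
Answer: 774 + 9*sqrt(10) ≈ 802.46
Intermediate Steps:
(3*3)*(sqrt(-47 + 57) + 86) = 9*(sqrt(10) + 86) = 9*(86 + sqrt(10)) = 774 + 9*sqrt(10)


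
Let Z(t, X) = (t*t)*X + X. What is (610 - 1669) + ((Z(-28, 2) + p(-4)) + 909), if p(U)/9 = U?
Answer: 1384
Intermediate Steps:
p(U) = 9*U
Z(t, X) = X + X*t**2 (Z(t, X) = t**2*X + X = X*t**2 + X = X + X*t**2)
(610 - 1669) + ((Z(-28, 2) + p(-4)) + 909) = (610 - 1669) + ((2*(1 + (-28)**2) + 9*(-4)) + 909) = -1059 + ((2*(1 + 784) - 36) + 909) = -1059 + ((2*785 - 36) + 909) = -1059 + ((1570 - 36) + 909) = -1059 + (1534 + 909) = -1059 + 2443 = 1384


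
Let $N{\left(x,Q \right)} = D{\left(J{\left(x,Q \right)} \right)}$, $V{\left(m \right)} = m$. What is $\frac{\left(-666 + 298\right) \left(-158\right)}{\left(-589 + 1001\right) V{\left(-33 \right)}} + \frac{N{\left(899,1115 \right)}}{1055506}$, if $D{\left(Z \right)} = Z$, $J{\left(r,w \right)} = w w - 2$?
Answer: $- \frac{11117120239}{3587664894} \approx -3.0987$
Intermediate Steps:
$J{\left(r,w \right)} = -2 + w^{2}$ ($J{\left(r,w \right)} = w^{2} - 2 = -2 + w^{2}$)
$N{\left(x,Q \right)} = -2 + Q^{2}$
$\frac{\left(-666 + 298\right) \left(-158\right)}{\left(-589 + 1001\right) V{\left(-33 \right)}} + \frac{N{\left(899,1115 \right)}}{1055506} = \frac{\left(-666 + 298\right) \left(-158\right)}{\left(-589 + 1001\right) \left(-33\right)} + \frac{-2 + 1115^{2}}{1055506} = \frac{\left(-368\right) \left(-158\right)}{412 \left(-33\right)} + \left(-2 + 1243225\right) \frac{1}{1055506} = \frac{58144}{-13596} + 1243223 \cdot \frac{1}{1055506} = 58144 \left(- \frac{1}{13596}\right) + \frac{1243223}{1055506} = - \frac{14536}{3399} + \frac{1243223}{1055506} = - \frac{11117120239}{3587664894}$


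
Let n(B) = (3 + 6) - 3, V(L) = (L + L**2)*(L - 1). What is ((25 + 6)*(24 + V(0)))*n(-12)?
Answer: 4464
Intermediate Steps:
V(L) = (-1 + L)*(L + L**2) (V(L) = (L + L**2)*(-1 + L) = (-1 + L)*(L + L**2))
n(B) = 6 (n(B) = 9 - 3 = 6)
((25 + 6)*(24 + V(0)))*n(-12) = ((25 + 6)*(24 + (0**3 - 1*0)))*6 = (31*(24 + (0 + 0)))*6 = (31*(24 + 0))*6 = (31*24)*6 = 744*6 = 4464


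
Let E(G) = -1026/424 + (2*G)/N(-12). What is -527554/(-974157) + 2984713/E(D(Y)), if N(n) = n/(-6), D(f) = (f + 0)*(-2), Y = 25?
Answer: -616400898423890/10825806741 ≈ -56938.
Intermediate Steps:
D(f) = -2*f (D(f) = f*(-2) = -2*f)
N(n) = -n/6 (N(n) = n*(-⅙) = -n/6)
E(G) = -513/212 + G (E(G) = -1026/424 + (2*G)/((-⅙*(-12))) = -1026*1/424 + (2*G)/2 = -513/212 + (2*G)*(½) = -513/212 + G)
-527554/(-974157) + 2984713/E(D(Y)) = -527554/(-974157) + 2984713/(-513/212 - 2*25) = -527554*(-1/974157) + 2984713/(-513/212 - 50) = 527554/974157 + 2984713/(-11113/212) = 527554/974157 + 2984713*(-212/11113) = 527554/974157 - 632759156/11113 = -616400898423890/10825806741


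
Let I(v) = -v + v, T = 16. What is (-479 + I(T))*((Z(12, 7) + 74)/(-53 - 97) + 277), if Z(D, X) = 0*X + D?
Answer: -9930628/75 ≈ -1.3241e+5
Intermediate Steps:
Z(D, X) = D (Z(D, X) = 0 + D = D)
I(v) = 0
(-479 + I(T))*((Z(12, 7) + 74)/(-53 - 97) + 277) = (-479 + 0)*((12 + 74)/(-53 - 97) + 277) = -479*(86/(-150) + 277) = -479*(86*(-1/150) + 277) = -479*(-43/75 + 277) = -479*20732/75 = -9930628/75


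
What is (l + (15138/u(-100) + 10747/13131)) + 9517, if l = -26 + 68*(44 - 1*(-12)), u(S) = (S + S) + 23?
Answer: 10237496018/774729 ≈ 13214.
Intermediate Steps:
u(S) = 23 + 2*S (u(S) = 2*S + 23 = 23 + 2*S)
l = 3782 (l = -26 + 68*(44 + 12) = -26 + 68*56 = -26 + 3808 = 3782)
(l + (15138/u(-100) + 10747/13131)) + 9517 = (3782 + (15138/(23 + 2*(-100)) + 10747/13131)) + 9517 = (3782 + (15138/(23 - 200) + 10747*(1/13131))) + 9517 = (3782 + (15138/(-177) + 10747/13131)) + 9517 = (3782 + (15138*(-1/177) + 10747/13131)) + 9517 = (3782 + (-5046/59 + 10747/13131)) + 9517 = (3782 - 65624953/774729) + 9517 = 2864400125/774729 + 9517 = 10237496018/774729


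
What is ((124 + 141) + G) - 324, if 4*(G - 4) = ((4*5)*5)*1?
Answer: -30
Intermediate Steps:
G = 29 (G = 4 + (((4*5)*5)*1)/4 = 4 + ((20*5)*1)/4 = 4 + (100*1)/4 = 4 + (¼)*100 = 4 + 25 = 29)
((124 + 141) + G) - 324 = ((124 + 141) + 29) - 324 = (265 + 29) - 324 = 294 - 324 = -30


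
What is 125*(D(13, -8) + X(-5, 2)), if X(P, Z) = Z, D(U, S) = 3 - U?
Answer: -1000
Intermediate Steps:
125*(D(13, -8) + X(-5, 2)) = 125*((3 - 1*13) + 2) = 125*((3 - 13) + 2) = 125*(-10 + 2) = 125*(-8) = -1000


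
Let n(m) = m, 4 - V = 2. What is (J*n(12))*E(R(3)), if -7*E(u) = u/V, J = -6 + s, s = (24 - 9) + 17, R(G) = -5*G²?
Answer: 7020/7 ≈ 1002.9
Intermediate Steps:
V = 2 (V = 4 - 1*2 = 4 - 2 = 2)
s = 32 (s = 15 + 17 = 32)
J = 26 (J = -6 + 32 = 26)
E(u) = -u/14 (E(u) = -u/(7*2) = -u/14)
(J*n(12))*E(R(3)) = (26*12)*(-(-5)*3²/14) = 312*(-(-5)*9/14) = 312*(-1/14*(-45)) = 312*(45/14) = 7020/7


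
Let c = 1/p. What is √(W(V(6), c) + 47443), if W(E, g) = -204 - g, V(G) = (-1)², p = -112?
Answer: √37035383/28 ≈ 217.35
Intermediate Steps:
V(G) = 1
c = -1/112 (c = 1/(-112) = -1/112 ≈ -0.0089286)
√(W(V(6), c) + 47443) = √((-204 - 1*(-1/112)) + 47443) = √((-204 + 1/112) + 47443) = √(-22847/112 + 47443) = √(5290769/112) = √37035383/28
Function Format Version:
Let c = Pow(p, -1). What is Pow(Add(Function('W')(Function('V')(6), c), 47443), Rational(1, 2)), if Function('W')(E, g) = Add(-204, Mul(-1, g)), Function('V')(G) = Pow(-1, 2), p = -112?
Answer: Mul(Rational(1, 28), Pow(37035383, Rational(1, 2))) ≈ 217.35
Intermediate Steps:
Function('V')(G) = 1
c = Rational(-1, 112) (c = Pow(-112, -1) = Rational(-1, 112) ≈ -0.0089286)
Pow(Add(Function('W')(Function('V')(6), c), 47443), Rational(1, 2)) = Pow(Add(Add(-204, Mul(-1, Rational(-1, 112))), 47443), Rational(1, 2)) = Pow(Add(Add(-204, Rational(1, 112)), 47443), Rational(1, 2)) = Pow(Add(Rational(-22847, 112), 47443), Rational(1, 2)) = Pow(Rational(5290769, 112), Rational(1, 2)) = Mul(Rational(1, 28), Pow(37035383, Rational(1, 2)))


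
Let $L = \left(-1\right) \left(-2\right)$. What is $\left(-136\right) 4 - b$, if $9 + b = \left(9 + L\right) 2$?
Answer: $-557$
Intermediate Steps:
$L = 2$
$b = 13$ ($b = -9 + \left(9 + 2\right) 2 = -9 + 11 \cdot 2 = -9 + 22 = 13$)
$\left(-136\right) 4 - b = \left(-136\right) 4 - 13 = -544 - 13 = -557$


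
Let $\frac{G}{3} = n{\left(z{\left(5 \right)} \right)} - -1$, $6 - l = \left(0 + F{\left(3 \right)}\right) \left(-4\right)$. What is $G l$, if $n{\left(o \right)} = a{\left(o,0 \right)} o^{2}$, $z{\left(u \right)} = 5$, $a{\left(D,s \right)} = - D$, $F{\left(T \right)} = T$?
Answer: $-6696$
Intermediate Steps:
$n{\left(o \right)} = - o^{3}$ ($n{\left(o \right)} = - o o^{2} = - o^{3}$)
$l = 18$ ($l = 6 - \left(0 + 3\right) \left(-4\right) = 6 - 3 \left(-4\right) = 6 - -12 = 6 + 12 = 18$)
$G = -372$ ($G = 3 \left(- 5^{3} - -1\right) = 3 \left(\left(-1\right) 125 + 1\right) = 3 \left(-125 + 1\right) = 3 \left(-124\right) = -372$)
$G l = \left(-372\right) 18 = -6696$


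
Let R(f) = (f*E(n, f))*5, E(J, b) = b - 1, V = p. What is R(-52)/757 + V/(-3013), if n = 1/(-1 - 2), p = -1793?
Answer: 42876441/2280841 ≈ 18.799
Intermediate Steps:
V = -1793
n = -⅓ (n = 1/(-3) = -⅓ ≈ -0.33333)
E(J, b) = -1 + b
R(f) = 5*f*(-1 + f) (R(f) = (f*(-1 + f))*5 = 5*f*(-1 + f))
R(-52)/757 + V/(-3013) = (5*(-52)*(-1 - 52))/757 - 1793/(-3013) = (5*(-52)*(-53))*(1/757) - 1793*(-1/3013) = 13780*(1/757) + 1793/3013 = 13780/757 + 1793/3013 = 42876441/2280841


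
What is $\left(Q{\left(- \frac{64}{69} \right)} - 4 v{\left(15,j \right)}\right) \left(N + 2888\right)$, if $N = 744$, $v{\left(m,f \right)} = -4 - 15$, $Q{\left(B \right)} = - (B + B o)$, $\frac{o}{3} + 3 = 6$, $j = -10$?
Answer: $\frac{21370688}{69} \approx 3.0972 \cdot 10^{5}$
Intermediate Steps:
$o = 9$ ($o = -9 + 3 \cdot 6 = -9 + 18 = 9$)
$Q{\left(B \right)} = - 10 B$ ($Q{\left(B \right)} = - (B + B 9) = - (B + 9 B) = - 10 B$)
$v{\left(m,f \right)} = -19$ ($v{\left(m,f \right)} = -4 - 15 = -19$)
$\left(Q{\left(- \frac{64}{69} \right)} - 4 v{\left(15,j \right)}\right) \left(N + 2888\right) = \left(- 10 \left(- \frac{64}{69}\right) - -76\right) \left(744 + 2888\right) = \left(- 10 \left(\left(-64\right) \frac{1}{69}\right) + 76\right) 3632 = \left(\left(-10\right) \left(- \frac{64}{69}\right) + 76\right) 3632 = \left(\frac{640}{69} + 76\right) 3632 = \frac{5884}{69} \cdot 3632 = \frac{21370688}{69}$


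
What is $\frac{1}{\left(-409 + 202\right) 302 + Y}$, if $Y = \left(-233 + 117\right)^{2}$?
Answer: $- \frac{1}{49058} \approx -2.0384 \cdot 10^{-5}$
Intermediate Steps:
$Y = 13456$ ($Y = \left(-116\right)^{2} = 13456$)
$\frac{1}{\left(-409 + 202\right) 302 + Y} = \frac{1}{\left(-409 + 202\right) 302 + 13456} = \frac{1}{\left(-207\right) 302 + 13456} = \frac{1}{-62514 + 13456} = \frac{1}{-49058} = - \frac{1}{49058}$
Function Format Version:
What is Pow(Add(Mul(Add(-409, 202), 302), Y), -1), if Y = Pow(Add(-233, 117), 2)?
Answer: Rational(-1, 49058) ≈ -2.0384e-5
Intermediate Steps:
Y = 13456 (Y = Pow(-116, 2) = 13456)
Pow(Add(Mul(Add(-409, 202), 302), Y), -1) = Pow(Add(Mul(Add(-409, 202), 302), 13456), -1) = Pow(Add(Mul(-207, 302), 13456), -1) = Pow(Add(-62514, 13456), -1) = Pow(-49058, -1) = Rational(-1, 49058)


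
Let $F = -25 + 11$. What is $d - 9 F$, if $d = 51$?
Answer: $177$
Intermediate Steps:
$F = -14$
$d - 9 F = 51 - -126 = 51 + 126 = 177$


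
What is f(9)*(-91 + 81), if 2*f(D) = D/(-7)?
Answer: 45/7 ≈ 6.4286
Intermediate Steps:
f(D) = -D/14 (f(D) = (D/(-7))/2 = (D*(-⅐))/2 = (-D/7)/2 = -D/14)
f(9)*(-91 + 81) = (-1/14*9)*(-91 + 81) = -9/14*(-10) = 45/7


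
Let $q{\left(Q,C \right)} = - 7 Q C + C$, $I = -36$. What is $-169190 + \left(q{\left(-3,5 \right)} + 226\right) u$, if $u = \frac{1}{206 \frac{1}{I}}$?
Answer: $- \frac{17432618}{103} \approx -1.6925 \cdot 10^{5}$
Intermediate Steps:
$u = - \frac{18}{103}$ ($u = \frac{1}{206 \frac{1}{-36}} = \frac{1}{206 \left(- \frac{1}{36}\right)} = \frac{1}{- \frac{103}{18}} = - \frac{18}{103} \approx -0.17476$)
$q{\left(Q,C \right)} = C - 7 C Q$ ($q{\left(Q,C \right)} = - 7 C Q + C = C - 7 C Q$)
$-169190 + \left(q{\left(-3,5 \right)} + 226\right) u = -169190 + \left(5 \left(1 - -21\right) + 226\right) \left(- \frac{18}{103}\right) = -169190 + \left(5 \left(1 + 21\right) + 226\right) \left(- \frac{18}{103}\right) = -169190 + \left(5 \cdot 22 + 226\right) \left(- \frac{18}{103}\right) = -169190 + \left(110 + 226\right) \left(- \frac{18}{103}\right) = -169190 + 336 \left(- \frac{18}{103}\right) = -169190 - \frac{6048}{103} = - \frac{17432618}{103}$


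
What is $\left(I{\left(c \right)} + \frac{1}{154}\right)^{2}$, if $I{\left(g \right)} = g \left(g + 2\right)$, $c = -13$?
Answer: $\frac{485012529}{23716} \approx 20451.0$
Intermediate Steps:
$I{\left(g \right)} = g \left(2 + g\right)$
$\left(I{\left(c \right)} + \frac{1}{154}\right)^{2} = \left(- 13 \left(2 - 13\right) + \frac{1}{154}\right)^{2} = \left(\left(-13\right) \left(-11\right) + \frac{1}{154}\right)^{2} = \left(143 + \frac{1}{154}\right)^{2} = \left(\frac{22023}{154}\right)^{2} = \frac{485012529}{23716}$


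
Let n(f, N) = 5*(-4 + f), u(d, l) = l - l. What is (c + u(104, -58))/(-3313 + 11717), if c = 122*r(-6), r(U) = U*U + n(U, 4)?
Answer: -427/2101 ≈ -0.20324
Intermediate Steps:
u(d, l) = 0
n(f, N) = -20 + 5*f
r(U) = -20 + U² + 5*U (r(U) = U*U + (-20 + 5*U) = U² + (-20 + 5*U) = -20 + U² + 5*U)
c = -1708 (c = 122*(-20 + (-6)² + 5*(-6)) = 122*(-20 + 36 - 30) = 122*(-14) = -1708)
(c + u(104, -58))/(-3313 + 11717) = (-1708 + 0)/(-3313 + 11717) = -1708/8404 = -1708*1/8404 = -427/2101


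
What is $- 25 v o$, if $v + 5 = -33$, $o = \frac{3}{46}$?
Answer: $\frac{1425}{23} \approx 61.957$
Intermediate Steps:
$o = \frac{3}{46}$ ($o = 3 \cdot \frac{1}{46} = \frac{3}{46} \approx 0.065217$)
$v = -38$ ($v = -5 - 33 = -38$)
$- 25 v o = \left(-25\right) \left(-38\right) \frac{3}{46} = 950 \cdot \frac{3}{46} = \frac{1425}{23}$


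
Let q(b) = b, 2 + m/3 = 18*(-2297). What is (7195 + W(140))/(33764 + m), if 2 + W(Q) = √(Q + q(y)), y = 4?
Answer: -1441/18056 ≈ -0.079807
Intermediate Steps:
m = -124044 (m = -6 + 3*(18*(-2297)) = -6 + 3*(-41346) = -6 - 124038 = -124044)
W(Q) = -2 + √(4 + Q) (W(Q) = -2 + √(Q + 4) = -2 + √(4 + Q))
(7195 + W(140))/(33764 + m) = (7195 + (-2 + √(4 + 140)))/(33764 - 124044) = (7195 + (-2 + √144))/(-90280) = (7195 + (-2 + 12))*(-1/90280) = (7195 + 10)*(-1/90280) = 7205*(-1/90280) = -1441/18056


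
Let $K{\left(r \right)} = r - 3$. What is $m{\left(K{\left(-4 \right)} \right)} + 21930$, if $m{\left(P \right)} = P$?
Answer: $21923$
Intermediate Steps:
$K{\left(r \right)} = -3 + r$
$m{\left(K{\left(-4 \right)} \right)} + 21930 = \left(-3 - 4\right) + 21930 = -7 + 21930 = 21923$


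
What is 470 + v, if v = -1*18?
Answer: 452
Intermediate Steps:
v = -18
470 + v = 470 - 18 = 452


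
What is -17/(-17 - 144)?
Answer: 17/161 ≈ 0.10559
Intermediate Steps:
-17/(-17 - 144) = -17/(-161) = -1/161*(-17) = 17/161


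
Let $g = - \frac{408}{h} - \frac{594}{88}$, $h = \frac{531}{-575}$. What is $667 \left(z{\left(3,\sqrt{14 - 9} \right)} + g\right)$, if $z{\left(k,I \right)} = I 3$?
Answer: $\frac{205450007}{708} + 2001 \sqrt{5} \approx 2.9466 \cdot 10^{5}$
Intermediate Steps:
$h = - \frac{531}{575}$ ($h = 531 \left(- \frac{1}{575}\right) = - \frac{531}{575} \approx -0.92348$)
$z{\left(k,I \right)} = 3 I$
$g = \frac{308021}{708}$ ($g = - \frac{408}{- \frac{531}{575}} - \frac{594}{88} = \left(-408\right) \left(- \frac{575}{531}\right) - \frac{27}{4} = \frac{78200}{177} - \frac{27}{4} = \frac{308021}{708} \approx 435.06$)
$667 \left(z{\left(3,\sqrt{14 - 9} \right)} + g\right) = 667 \left(3 \sqrt{14 - 9} + \frac{308021}{708}\right) = 667 \left(3 \sqrt{5} + \frac{308021}{708}\right) = 667 \left(\frac{308021}{708} + 3 \sqrt{5}\right) = \frac{205450007}{708} + 2001 \sqrt{5}$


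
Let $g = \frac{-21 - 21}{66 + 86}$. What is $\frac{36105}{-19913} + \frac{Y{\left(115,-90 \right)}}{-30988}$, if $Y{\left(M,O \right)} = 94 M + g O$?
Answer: $- \frac{50713906045}{23448433672} \approx -2.1628$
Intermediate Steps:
$g = - \frac{21}{76}$ ($g = - \frac{42}{152} = \left(-42\right) \frac{1}{152} = - \frac{21}{76} \approx -0.27632$)
$Y{\left(M,O \right)} = 94 M - \frac{21 O}{76}$
$\frac{36105}{-19913} + \frac{Y{\left(115,-90 \right)}}{-30988} = \frac{36105}{-19913} + \frac{94 \cdot 115 - - \frac{945}{38}}{-30988} = 36105 \left(- \frac{1}{19913}\right) + \left(10810 + \frac{945}{38}\right) \left(- \frac{1}{30988}\right) = - \frac{36105}{19913} + \frac{411725}{38} \left(- \frac{1}{30988}\right) = - \frac{36105}{19913} - \frac{411725}{1177544} = - \frac{50713906045}{23448433672}$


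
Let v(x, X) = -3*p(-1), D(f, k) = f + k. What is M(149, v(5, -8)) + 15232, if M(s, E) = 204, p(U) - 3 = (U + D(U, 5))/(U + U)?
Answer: 15436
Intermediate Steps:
p(U) = 3 + (5 + 2*U)/(2*U) (p(U) = 3 + (U + (U + 5))/(U + U) = 3 + (U + (5 + U))/((2*U)) = 3 + (5 + 2*U)*(1/(2*U)) = 3 + (5 + 2*U)/(2*U))
v(x, X) = -9/2 (v(x, X) = -3*(4 + (5/2)/(-1)) = -3*(4 + (5/2)*(-1)) = -3*(4 - 5/2) = -3*3/2 = -9/2)
M(149, v(5, -8)) + 15232 = 204 + 15232 = 15436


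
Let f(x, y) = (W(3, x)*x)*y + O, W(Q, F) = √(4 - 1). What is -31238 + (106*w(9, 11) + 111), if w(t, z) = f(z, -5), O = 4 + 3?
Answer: -30385 - 5830*√3 ≈ -40483.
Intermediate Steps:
W(Q, F) = √3
O = 7
f(x, y) = 7 + x*y*√3 (f(x, y) = (√3*x)*y + 7 = (x*√3)*y + 7 = x*y*√3 + 7 = 7 + x*y*√3)
w(t, z) = 7 - 5*z*√3 (w(t, z) = 7 + z*(-5)*√3 = 7 - 5*z*√3)
-31238 + (106*w(9, 11) + 111) = -31238 + (106*(7 - 5*11*√3) + 111) = -31238 + (106*(7 - 55*√3) + 111) = -31238 + ((742 - 5830*√3) + 111) = -31238 + (853 - 5830*√3) = -30385 - 5830*√3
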